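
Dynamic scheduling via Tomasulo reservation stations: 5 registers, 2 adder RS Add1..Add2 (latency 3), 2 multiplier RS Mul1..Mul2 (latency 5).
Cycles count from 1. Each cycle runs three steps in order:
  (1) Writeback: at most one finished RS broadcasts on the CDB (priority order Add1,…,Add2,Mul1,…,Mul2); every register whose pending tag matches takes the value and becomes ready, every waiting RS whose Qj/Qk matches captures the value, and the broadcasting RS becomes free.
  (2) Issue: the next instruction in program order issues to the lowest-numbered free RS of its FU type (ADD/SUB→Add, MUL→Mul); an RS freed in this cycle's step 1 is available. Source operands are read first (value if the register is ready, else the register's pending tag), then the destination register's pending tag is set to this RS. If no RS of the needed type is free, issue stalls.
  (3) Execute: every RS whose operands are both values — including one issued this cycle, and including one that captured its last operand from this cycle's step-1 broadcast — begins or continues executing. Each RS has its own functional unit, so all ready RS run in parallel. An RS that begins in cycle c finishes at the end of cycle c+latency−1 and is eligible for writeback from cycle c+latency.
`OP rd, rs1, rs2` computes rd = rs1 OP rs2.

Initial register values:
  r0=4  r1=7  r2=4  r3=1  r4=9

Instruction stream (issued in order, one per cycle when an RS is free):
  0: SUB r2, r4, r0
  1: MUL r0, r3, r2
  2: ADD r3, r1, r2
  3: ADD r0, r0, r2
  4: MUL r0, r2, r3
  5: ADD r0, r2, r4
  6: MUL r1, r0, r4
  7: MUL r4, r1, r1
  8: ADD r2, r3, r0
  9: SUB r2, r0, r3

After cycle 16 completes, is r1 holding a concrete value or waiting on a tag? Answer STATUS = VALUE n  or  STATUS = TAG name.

c1: issue SUB r2<-Add1 | r0:4,r1:7,r2:Add1,r3:1,r4:9
c2: issue MUL r0<-Mul1 | r0:Mul1,r1:7,r2:Add1,r3:1,r4:9
c3: issue ADD r3<-Add2 | r0:Mul1,r1:7,r2:Add1,r3:Add2,r4:9
c4: CDB Add1=5; issue ADD r0<-Add1 | r0:Add1,r1:7,r2:5,r3:Add2,r4:9
c5: issue MUL r0<-Mul2 | r0:Mul2,r1:7,r2:5,r3:Add2,r4:9
c6: stall | r0:Mul2,r1:7,r2:5,r3:Add2,r4:9
c7: CDB Add2=12; issue ADD r0<-Add2 | r0:Add2,r1:7,r2:5,r3:12,r4:9
c8: stall | r0:Add2,r1:7,r2:5,r3:12,r4:9
c9: CDB Mul1=5; issue MUL r1<-Mul1 | r0:Add2,r1:Mul1,r2:5,r3:12,r4:9
c10: CDB Add2=14; stall | r0:14,r1:Mul1,r2:5,r3:12,r4:9
c11: stall | r0:14,r1:Mul1,r2:5,r3:12,r4:9
c12: CDB Add1=10; stall | r0:14,r1:Mul1,r2:5,r3:12,r4:9
c13: CDB Mul2=60; issue MUL r4<-Mul2 | r0:14,r1:Mul1,r2:5,r3:12,r4:Mul2
c14: issue ADD r2<-Add1 | r0:14,r1:Mul1,r2:Add1,r3:12,r4:Mul2
c15: CDB Mul1=126; issue SUB r2<-Add2 | r0:14,r1:126,r2:Add2,r3:12,r4:Mul2
c16: - | r0:14,r1:126,r2:Add2,r3:12,r4:Mul2

STATUS = VALUE 126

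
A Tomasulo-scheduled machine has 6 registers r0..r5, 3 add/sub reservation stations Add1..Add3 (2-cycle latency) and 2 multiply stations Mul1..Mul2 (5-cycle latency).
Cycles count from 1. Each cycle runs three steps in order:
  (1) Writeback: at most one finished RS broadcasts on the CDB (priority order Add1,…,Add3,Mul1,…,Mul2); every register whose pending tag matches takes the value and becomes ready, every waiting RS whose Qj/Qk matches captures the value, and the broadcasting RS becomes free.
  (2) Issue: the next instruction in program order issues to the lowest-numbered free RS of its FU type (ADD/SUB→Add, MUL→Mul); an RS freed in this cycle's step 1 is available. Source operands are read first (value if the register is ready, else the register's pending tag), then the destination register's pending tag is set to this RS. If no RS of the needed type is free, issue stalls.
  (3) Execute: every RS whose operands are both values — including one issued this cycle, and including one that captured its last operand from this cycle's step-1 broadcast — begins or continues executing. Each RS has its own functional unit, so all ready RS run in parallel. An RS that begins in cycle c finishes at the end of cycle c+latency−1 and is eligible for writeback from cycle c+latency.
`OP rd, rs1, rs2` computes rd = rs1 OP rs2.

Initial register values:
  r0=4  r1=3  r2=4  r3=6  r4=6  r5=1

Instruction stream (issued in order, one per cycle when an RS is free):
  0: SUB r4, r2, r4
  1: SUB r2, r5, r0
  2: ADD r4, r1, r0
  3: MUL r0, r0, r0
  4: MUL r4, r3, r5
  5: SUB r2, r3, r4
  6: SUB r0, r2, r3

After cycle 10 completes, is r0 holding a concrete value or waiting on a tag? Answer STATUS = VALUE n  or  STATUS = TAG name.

cycle 1: issue SUB r4<-Add1 // r0:4,r1:3,r2:4,r3:6,r4:Add1,r5:1
cycle 2: issue SUB r2<-Add2 // r0:4,r1:3,r2:Add2,r3:6,r4:Add1,r5:1
cycle 3: CDB Add1=-2; issue ADD r4<-Add1 // r0:4,r1:3,r2:Add2,r3:6,r4:Add1,r5:1
cycle 4: CDB Add2=-3; issue MUL r0<-Mul1 // r0:Mul1,r1:3,r2:-3,r3:6,r4:Add1,r5:1
cycle 5: CDB Add1=7; issue MUL r4<-Mul2 // r0:Mul1,r1:3,r2:-3,r3:6,r4:Mul2,r5:1
cycle 6: issue SUB r2<-Add1 // r0:Mul1,r1:3,r2:Add1,r3:6,r4:Mul2,r5:1
cycle 7: issue SUB r0<-Add2 // r0:Add2,r1:3,r2:Add1,r3:6,r4:Mul2,r5:1
cycle 8: - // r0:Add2,r1:3,r2:Add1,r3:6,r4:Mul2,r5:1
cycle 9: CDB Mul1=16 // r0:Add2,r1:3,r2:Add1,r3:6,r4:Mul2,r5:1
cycle 10: CDB Mul2=6 // r0:Add2,r1:3,r2:Add1,r3:6,r4:6,r5:1

STATUS = TAG Add2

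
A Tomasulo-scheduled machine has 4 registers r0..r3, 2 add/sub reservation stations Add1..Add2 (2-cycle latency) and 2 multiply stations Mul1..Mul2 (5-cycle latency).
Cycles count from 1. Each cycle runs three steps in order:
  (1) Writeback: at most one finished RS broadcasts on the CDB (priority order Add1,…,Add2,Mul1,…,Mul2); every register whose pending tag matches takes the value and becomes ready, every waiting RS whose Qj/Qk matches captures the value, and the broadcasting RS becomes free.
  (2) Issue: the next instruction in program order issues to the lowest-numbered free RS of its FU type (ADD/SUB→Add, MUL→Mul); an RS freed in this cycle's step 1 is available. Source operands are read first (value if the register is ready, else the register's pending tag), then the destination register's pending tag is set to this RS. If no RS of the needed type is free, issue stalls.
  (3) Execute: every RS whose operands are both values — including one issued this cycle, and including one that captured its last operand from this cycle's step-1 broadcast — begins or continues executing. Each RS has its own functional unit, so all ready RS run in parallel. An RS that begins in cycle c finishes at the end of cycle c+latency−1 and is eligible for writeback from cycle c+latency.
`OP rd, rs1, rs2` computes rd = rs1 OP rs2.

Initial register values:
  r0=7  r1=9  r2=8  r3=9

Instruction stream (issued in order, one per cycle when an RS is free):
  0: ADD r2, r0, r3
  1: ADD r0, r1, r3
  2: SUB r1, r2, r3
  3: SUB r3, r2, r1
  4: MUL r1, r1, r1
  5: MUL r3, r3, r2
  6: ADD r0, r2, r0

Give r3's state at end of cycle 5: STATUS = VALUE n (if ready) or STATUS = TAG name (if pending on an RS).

  c1: issue ADD r2<-Add1  regs: r0:7,r1:9,r2:Add1,r3:9
  c2: issue ADD r0<-Add2  regs: r0:Add2,r1:9,r2:Add1,r3:9
  c3: CDB Add1=16; issue SUB r1<-Add1  regs: r0:Add2,r1:Add1,r2:16,r3:9
  c4: CDB Add2=18; issue SUB r3<-Add2  regs: r0:18,r1:Add1,r2:16,r3:Add2
  c5: CDB Add1=7; issue MUL r1<-Mul1  regs: r0:18,r1:Mul1,r2:16,r3:Add2

STATUS = TAG Add2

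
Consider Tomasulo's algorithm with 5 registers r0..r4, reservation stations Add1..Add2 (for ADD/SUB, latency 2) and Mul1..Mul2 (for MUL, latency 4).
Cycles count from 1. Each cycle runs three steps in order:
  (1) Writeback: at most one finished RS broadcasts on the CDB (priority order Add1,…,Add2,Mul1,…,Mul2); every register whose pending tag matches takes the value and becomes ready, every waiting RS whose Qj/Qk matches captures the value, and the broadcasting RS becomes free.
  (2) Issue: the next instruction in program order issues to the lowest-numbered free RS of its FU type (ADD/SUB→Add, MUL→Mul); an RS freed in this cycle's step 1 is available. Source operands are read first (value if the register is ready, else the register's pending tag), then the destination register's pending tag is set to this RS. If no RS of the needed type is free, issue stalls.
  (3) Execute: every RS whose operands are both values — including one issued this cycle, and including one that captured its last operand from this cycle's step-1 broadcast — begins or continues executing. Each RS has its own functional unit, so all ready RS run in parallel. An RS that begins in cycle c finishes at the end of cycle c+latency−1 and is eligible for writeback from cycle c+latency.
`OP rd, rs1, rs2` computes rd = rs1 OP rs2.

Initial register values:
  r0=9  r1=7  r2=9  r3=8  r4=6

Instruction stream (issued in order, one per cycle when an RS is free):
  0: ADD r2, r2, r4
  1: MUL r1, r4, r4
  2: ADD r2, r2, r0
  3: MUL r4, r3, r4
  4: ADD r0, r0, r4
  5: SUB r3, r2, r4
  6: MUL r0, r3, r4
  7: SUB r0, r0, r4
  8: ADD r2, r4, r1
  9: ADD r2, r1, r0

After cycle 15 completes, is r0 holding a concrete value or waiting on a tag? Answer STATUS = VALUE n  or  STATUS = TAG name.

STATUS = TAG Add1

c1: issue ADD r2<-Add1 | r0:9,r1:7,r2:Add1,r3:8,r4:6
c2: issue MUL r1<-Mul1 | r0:9,r1:Mul1,r2:Add1,r3:8,r4:6
c3: CDB Add1=15; issue ADD r2<-Add1 | r0:9,r1:Mul1,r2:Add1,r3:8,r4:6
c4: issue MUL r4<-Mul2 | r0:9,r1:Mul1,r2:Add1,r3:8,r4:Mul2
c5: CDB Add1=24; issue ADD r0<-Add1 | r0:Add1,r1:Mul1,r2:24,r3:8,r4:Mul2
c6: CDB Mul1=36; issue SUB r3<-Add2 | r0:Add1,r1:36,r2:24,r3:Add2,r4:Mul2
c7: issue MUL r0<-Mul1 | r0:Mul1,r1:36,r2:24,r3:Add2,r4:Mul2
c8: CDB Mul2=48; stall | r0:Mul1,r1:36,r2:24,r3:Add2,r4:48
c9: stall | r0:Mul1,r1:36,r2:24,r3:Add2,r4:48
c10: CDB Add1=57; issue SUB r0<-Add1 | r0:Add1,r1:36,r2:24,r3:Add2,r4:48
c11: CDB Add2=-24; issue ADD r2<-Add2 | r0:Add1,r1:36,r2:Add2,r3:-24,r4:48
c12: stall | r0:Add1,r1:36,r2:Add2,r3:-24,r4:48
c13: CDB Add2=84; issue ADD r2<-Add2 | r0:Add1,r1:36,r2:Add2,r3:-24,r4:48
c14: - | r0:Add1,r1:36,r2:Add2,r3:-24,r4:48
c15: CDB Mul1=-1152 | r0:Add1,r1:36,r2:Add2,r3:-24,r4:48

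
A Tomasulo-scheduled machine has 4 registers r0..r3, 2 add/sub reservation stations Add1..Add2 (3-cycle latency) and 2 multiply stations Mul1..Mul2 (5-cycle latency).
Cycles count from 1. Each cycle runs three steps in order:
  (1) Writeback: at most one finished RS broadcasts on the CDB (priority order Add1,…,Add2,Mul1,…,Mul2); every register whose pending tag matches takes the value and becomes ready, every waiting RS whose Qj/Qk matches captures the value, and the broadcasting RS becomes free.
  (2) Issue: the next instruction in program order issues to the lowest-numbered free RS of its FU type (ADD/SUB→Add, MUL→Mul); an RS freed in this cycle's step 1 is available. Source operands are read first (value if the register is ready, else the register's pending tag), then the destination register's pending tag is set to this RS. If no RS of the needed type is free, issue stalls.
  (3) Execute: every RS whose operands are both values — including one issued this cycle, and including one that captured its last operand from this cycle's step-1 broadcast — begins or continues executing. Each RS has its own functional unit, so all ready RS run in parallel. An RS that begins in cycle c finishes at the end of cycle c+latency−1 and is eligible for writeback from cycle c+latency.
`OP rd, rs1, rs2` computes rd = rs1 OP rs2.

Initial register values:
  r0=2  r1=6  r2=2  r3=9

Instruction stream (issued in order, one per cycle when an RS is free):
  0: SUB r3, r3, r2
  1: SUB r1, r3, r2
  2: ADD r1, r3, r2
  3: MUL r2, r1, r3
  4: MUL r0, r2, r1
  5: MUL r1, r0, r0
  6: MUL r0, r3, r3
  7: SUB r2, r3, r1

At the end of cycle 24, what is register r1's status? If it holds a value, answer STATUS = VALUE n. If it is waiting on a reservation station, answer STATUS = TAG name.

STATUS = VALUE 321489

  c1: issue SUB r3<-Add1  regs: r0:2,r1:6,r2:2,r3:Add1
  c2: issue SUB r1<-Add2  regs: r0:2,r1:Add2,r2:2,r3:Add1
  c3: stall  regs: r0:2,r1:Add2,r2:2,r3:Add1
  c4: CDB Add1=7; issue ADD r1<-Add1  regs: r0:2,r1:Add1,r2:2,r3:7
  c5: issue MUL r2<-Mul1  regs: r0:2,r1:Add1,r2:Mul1,r3:7
  c6: issue MUL r0<-Mul2  regs: r0:Mul2,r1:Add1,r2:Mul1,r3:7
  c7: CDB Add1=9; stall  regs: r0:Mul2,r1:9,r2:Mul1,r3:7
  c8: CDB Add2=5; stall  regs: r0:Mul2,r1:9,r2:Mul1,r3:7
  c9: stall  regs: r0:Mul2,r1:9,r2:Mul1,r3:7
  c10: stall  regs: r0:Mul2,r1:9,r2:Mul1,r3:7
  c11: stall  regs: r0:Mul2,r1:9,r2:Mul1,r3:7
  c12: CDB Mul1=63; issue MUL r1<-Mul1  regs: r0:Mul2,r1:Mul1,r2:63,r3:7
  c13: stall  regs: r0:Mul2,r1:Mul1,r2:63,r3:7
  c14: stall  regs: r0:Mul2,r1:Mul1,r2:63,r3:7
  c15: stall  regs: r0:Mul2,r1:Mul1,r2:63,r3:7
  c16: stall  regs: r0:Mul2,r1:Mul1,r2:63,r3:7
  c17: CDB Mul2=567; issue MUL r0<-Mul2  regs: r0:Mul2,r1:Mul1,r2:63,r3:7
  c18: issue SUB r2<-Add1  regs: r0:Mul2,r1:Mul1,r2:Add1,r3:7
  c19: -  regs: r0:Mul2,r1:Mul1,r2:Add1,r3:7
  c20: -  regs: r0:Mul2,r1:Mul1,r2:Add1,r3:7
  c21: -  regs: r0:Mul2,r1:Mul1,r2:Add1,r3:7
  c22: CDB Mul1=321489  regs: r0:Mul2,r1:321489,r2:Add1,r3:7
  c23: CDB Mul2=49  regs: r0:49,r1:321489,r2:Add1,r3:7
  c24: -  regs: r0:49,r1:321489,r2:Add1,r3:7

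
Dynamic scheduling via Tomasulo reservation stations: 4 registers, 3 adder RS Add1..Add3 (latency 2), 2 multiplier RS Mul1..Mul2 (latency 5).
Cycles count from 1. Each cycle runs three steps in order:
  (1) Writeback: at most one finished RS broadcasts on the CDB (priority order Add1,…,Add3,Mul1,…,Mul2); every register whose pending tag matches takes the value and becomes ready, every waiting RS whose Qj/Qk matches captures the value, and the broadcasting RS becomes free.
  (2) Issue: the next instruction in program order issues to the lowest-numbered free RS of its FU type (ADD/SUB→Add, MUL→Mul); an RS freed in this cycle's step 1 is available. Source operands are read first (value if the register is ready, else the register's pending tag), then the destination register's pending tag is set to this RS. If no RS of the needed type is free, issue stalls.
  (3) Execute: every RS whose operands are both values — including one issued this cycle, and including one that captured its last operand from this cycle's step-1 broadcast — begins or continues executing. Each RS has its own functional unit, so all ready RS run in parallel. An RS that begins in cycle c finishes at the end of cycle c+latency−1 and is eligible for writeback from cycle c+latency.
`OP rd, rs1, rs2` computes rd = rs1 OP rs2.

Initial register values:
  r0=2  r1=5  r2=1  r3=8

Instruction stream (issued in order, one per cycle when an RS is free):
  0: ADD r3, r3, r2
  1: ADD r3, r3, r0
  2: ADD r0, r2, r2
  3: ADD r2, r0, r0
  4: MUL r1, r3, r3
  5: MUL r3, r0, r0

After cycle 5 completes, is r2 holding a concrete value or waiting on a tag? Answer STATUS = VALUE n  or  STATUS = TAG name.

STATUS = TAG Add3

  c1: issue ADD r3<-Add1  regs: r0:2,r1:5,r2:1,r3:Add1
  c2: issue ADD r3<-Add2  regs: r0:2,r1:5,r2:1,r3:Add2
  c3: CDB Add1=9; issue ADD r0<-Add1  regs: r0:Add1,r1:5,r2:1,r3:Add2
  c4: issue ADD r2<-Add3  regs: r0:Add1,r1:5,r2:Add3,r3:Add2
  c5: CDB Add1=2; issue MUL r1<-Mul1  regs: r0:2,r1:Mul1,r2:Add3,r3:Add2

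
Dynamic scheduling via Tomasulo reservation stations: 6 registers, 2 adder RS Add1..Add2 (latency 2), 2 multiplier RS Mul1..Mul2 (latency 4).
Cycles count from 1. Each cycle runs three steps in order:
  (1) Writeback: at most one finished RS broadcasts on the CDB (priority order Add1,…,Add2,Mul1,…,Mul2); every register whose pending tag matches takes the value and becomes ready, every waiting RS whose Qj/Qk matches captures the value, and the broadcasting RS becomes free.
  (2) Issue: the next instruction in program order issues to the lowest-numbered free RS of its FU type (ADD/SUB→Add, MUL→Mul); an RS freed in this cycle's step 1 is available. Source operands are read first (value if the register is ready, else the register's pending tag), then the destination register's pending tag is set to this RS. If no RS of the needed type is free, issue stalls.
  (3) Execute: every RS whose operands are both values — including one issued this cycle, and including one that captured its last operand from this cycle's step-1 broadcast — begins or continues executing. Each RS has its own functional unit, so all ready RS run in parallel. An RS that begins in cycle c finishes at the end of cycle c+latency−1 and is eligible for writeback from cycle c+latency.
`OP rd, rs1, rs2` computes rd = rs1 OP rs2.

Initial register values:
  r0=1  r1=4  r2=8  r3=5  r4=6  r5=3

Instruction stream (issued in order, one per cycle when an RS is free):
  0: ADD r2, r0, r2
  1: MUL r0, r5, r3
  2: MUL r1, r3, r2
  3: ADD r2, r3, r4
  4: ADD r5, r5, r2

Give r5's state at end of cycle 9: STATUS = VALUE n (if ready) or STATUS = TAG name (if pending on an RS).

c1: issue ADD r2<-Add1 | r0:1,r1:4,r2:Add1,r3:5,r4:6,r5:3
c2: issue MUL r0<-Mul1 | r0:Mul1,r1:4,r2:Add1,r3:5,r4:6,r5:3
c3: CDB Add1=9; issue MUL r1<-Mul2 | r0:Mul1,r1:Mul2,r2:9,r3:5,r4:6,r5:3
c4: issue ADD r2<-Add1 | r0:Mul1,r1:Mul2,r2:Add1,r3:5,r4:6,r5:3
c5: issue ADD r5<-Add2 | r0:Mul1,r1:Mul2,r2:Add1,r3:5,r4:6,r5:Add2
c6: CDB Add1=11 | r0:Mul1,r1:Mul2,r2:11,r3:5,r4:6,r5:Add2
c7: CDB Mul1=15 | r0:15,r1:Mul2,r2:11,r3:5,r4:6,r5:Add2
c8: CDB Add2=14 | r0:15,r1:Mul2,r2:11,r3:5,r4:6,r5:14
c9: CDB Mul2=45 | r0:15,r1:45,r2:11,r3:5,r4:6,r5:14

STATUS = VALUE 14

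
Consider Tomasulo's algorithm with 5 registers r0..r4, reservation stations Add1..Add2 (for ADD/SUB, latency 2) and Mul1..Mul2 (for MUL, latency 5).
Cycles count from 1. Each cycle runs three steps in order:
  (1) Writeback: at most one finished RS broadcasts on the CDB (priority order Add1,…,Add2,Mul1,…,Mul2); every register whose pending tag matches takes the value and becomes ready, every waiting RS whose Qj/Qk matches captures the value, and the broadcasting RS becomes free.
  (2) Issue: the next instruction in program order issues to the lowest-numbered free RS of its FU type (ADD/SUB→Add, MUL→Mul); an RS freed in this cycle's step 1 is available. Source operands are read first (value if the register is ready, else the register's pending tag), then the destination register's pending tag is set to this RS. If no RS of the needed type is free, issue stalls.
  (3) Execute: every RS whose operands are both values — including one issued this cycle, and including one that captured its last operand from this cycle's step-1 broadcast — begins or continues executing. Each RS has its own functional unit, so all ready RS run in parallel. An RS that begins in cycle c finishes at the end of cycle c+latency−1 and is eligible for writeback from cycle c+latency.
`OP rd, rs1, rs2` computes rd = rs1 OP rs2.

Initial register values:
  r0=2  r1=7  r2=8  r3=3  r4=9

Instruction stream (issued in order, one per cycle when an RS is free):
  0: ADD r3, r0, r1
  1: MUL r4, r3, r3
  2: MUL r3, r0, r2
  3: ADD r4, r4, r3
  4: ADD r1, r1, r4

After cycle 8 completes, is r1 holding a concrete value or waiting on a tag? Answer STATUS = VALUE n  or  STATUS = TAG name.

  c1: issue ADD r3<-Add1  regs: r0:2,r1:7,r2:8,r3:Add1,r4:9
  c2: issue MUL r4<-Mul1  regs: r0:2,r1:7,r2:8,r3:Add1,r4:Mul1
  c3: CDB Add1=9; issue MUL r3<-Mul2  regs: r0:2,r1:7,r2:8,r3:Mul2,r4:Mul1
  c4: issue ADD r4<-Add1  regs: r0:2,r1:7,r2:8,r3:Mul2,r4:Add1
  c5: issue ADD r1<-Add2  regs: r0:2,r1:Add2,r2:8,r3:Mul2,r4:Add1
  c6: -  regs: r0:2,r1:Add2,r2:8,r3:Mul2,r4:Add1
  c7: -  regs: r0:2,r1:Add2,r2:8,r3:Mul2,r4:Add1
  c8: CDB Mul1=81  regs: r0:2,r1:Add2,r2:8,r3:Mul2,r4:Add1

STATUS = TAG Add2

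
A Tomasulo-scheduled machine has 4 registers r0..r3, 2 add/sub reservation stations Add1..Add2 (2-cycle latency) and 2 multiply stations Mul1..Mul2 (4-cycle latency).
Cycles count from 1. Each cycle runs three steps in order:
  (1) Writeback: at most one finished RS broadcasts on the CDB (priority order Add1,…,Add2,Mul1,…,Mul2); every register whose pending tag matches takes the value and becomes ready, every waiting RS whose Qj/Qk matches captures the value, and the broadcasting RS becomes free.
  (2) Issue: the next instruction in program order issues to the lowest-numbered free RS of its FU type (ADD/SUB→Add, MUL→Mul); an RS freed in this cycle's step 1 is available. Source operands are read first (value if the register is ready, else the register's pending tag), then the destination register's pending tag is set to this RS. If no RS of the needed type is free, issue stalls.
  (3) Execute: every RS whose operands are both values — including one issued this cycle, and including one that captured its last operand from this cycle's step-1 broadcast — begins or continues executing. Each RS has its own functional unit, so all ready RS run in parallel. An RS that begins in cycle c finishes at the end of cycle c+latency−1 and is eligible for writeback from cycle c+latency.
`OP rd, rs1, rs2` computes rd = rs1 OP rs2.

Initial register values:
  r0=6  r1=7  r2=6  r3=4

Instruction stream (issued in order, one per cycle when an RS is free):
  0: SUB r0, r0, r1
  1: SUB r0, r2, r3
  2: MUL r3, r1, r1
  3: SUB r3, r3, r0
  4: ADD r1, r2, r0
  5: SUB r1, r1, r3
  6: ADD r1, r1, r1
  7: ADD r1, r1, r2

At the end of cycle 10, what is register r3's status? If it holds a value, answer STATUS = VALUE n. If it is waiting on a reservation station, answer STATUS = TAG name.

STATUS = VALUE 47

cycle 1: issue SUB r0<-Add1 // r0:Add1,r1:7,r2:6,r3:4
cycle 2: issue SUB r0<-Add2 // r0:Add2,r1:7,r2:6,r3:4
cycle 3: CDB Add1=-1; issue MUL r3<-Mul1 // r0:Add2,r1:7,r2:6,r3:Mul1
cycle 4: CDB Add2=2; issue SUB r3<-Add1 // r0:2,r1:7,r2:6,r3:Add1
cycle 5: issue ADD r1<-Add2 // r0:2,r1:Add2,r2:6,r3:Add1
cycle 6: stall // r0:2,r1:Add2,r2:6,r3:Add1
cycle 7: CDB Add2=8; issue SUB r1<-Add2 // r0:2,r1:Add2,r2:6,r3:Add1
cycle 8: CDB Mul1=49; stall // r0:2,r1:Add2,r2:6,r3:Add1
cycle 9: stall // r0:2,r1:Add2,r2:6,r3:Add1
cycle 10: CDB Add1=47; issue ADD r1<-Add1 // r0:2,r1:Add1,r2:6,r3:47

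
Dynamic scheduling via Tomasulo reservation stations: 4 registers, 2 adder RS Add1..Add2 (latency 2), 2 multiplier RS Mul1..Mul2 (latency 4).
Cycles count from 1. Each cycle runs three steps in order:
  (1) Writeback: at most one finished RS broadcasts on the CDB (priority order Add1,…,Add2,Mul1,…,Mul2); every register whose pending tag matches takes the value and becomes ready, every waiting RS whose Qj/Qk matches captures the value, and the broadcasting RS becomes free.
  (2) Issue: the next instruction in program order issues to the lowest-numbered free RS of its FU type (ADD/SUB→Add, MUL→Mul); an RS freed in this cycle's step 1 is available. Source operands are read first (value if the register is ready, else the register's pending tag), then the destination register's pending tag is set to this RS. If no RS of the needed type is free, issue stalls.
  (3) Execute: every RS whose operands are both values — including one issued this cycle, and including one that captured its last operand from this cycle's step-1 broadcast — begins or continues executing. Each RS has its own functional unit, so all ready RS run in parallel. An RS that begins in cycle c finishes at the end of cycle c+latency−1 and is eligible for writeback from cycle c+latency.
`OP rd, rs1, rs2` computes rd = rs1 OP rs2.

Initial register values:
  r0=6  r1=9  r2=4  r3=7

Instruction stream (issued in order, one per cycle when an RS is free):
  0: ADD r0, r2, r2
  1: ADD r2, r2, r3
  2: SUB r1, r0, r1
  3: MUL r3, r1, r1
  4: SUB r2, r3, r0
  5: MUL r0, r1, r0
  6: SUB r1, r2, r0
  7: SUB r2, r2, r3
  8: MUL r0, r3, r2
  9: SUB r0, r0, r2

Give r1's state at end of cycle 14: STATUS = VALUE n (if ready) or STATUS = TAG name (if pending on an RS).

STATUS = VALUE 1

cycle 1: issue ADD r0<-Add1 // r0:Add1,r1:9,r2:4,r3:7
cycle 2: issue ADD r2<-Add2 // r0:Add1,r1:9,r2:Add2,r3:7
cycle 3: CDB Add1=8; issue SUB r1<-Add1 // r0:8,r1:Add1,r2:Add2,r3:7
cycle 4: CDB Add2=11; issue MUL r3<-Mul1 // r0:8,r1:Add1,r2:11,r3:Mul1
cycle 5: CDB Add1=-1; issue SUB r2<-Add1 // r0:8,r1:-1,r2:Add1,r3:Mul1
cycle 6: issue MUL r0<-Mul2 // r0:Mul2,r1:-1,r2:Add1,r3:Mul1
cycle 7: issue SUB r1<-Add2 // r0:Mul2,r1:Add2,r2:Add1,r3:Mul1
cycle 8: stall // r0:Mul2,r1:Add2,r2:Add1,r3:Mul1
cycle 9: CDB Mul1=1; stall // r0:Mul2,r1:Add2,r2:Add1,r3:1
cycle 10: CDB Mul2=-8; stall // r0:-8,r1:Add2,r2:Add1,r3:1
cycle 11: CDB Add1=-7; issue SUB r2<-Add1 // r0:-8,r1:Add2,r2:Add1,r3:1
cycle 12: issue MUL r0<-Mul1 // r0:Mul1,r1:Add2,r2:Add1,r3:1
cycle 13: CDB Add1=-8; issue SUB r0<-Add1 // r0:Add1,r1:Add2,r2:-8,r3:1
cycle 14: CDB Add2=1 // r0:Add1,r1:1,r2:-8,r3:1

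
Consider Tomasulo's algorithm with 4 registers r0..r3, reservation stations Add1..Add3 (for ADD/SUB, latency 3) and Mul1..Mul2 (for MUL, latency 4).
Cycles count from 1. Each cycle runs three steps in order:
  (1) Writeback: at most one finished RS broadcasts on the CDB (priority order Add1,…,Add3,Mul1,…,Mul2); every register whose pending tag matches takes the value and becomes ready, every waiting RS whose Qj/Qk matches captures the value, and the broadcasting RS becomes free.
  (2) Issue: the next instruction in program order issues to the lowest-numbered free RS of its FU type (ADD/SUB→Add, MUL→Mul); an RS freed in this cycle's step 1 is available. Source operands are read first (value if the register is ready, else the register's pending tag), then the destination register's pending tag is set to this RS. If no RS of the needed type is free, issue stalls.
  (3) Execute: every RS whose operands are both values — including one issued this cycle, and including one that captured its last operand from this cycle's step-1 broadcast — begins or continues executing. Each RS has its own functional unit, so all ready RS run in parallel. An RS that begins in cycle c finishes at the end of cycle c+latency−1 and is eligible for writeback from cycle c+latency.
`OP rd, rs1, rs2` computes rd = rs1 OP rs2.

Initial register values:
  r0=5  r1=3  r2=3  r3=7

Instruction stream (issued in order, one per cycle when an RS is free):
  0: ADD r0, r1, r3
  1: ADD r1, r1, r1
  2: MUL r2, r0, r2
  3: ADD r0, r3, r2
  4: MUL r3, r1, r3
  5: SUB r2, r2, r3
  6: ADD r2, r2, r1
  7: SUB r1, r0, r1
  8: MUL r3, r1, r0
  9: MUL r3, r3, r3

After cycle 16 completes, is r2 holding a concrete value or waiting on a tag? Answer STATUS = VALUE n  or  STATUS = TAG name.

  c1: issue ADD r0<-Add1  regs: r0:Add1,r1:3,r2:3,r3:7
  c2: issue ADD r1<-Add2  regs: r0:Add1,r1:Add2,r2:3,r3:7
  c3: issue MUL r2<-Mul1  regs: r0:Add1,r1:Add2,r2:Mul1,r3:7
  c4: CDB Add1=10; issue ADD r0<-Add1  regs: r0:Add1,r1:Add2,r2:Mul1,r3:7
  c5: CDB Add2=6; issue MUL r3<-Mul2  regs: r0:Add1,r1:6,r2:Mul1,r3:Mul2
  c6: issue SUB r2<-Add2  regs: r0:Add1,r1:6,r2:Add2,r3:Mul2
  c7: issue ADD r2<-Add3  regs: r0:Add1,r1:6,r2:Add3,r3:Mul2
  c8: CDB Mul1=30; stall  regs: r0:Add1,r1:6,r2:Add3,r3:Mul2
  c9: CDB Mul2=42; stall  regs: r0:Add1,r1:6,r2:Add3,r3:42
  c10: stall  regs: r0:Add1,r1:6,r2:Add3,r3:42
  c11: CDB Add1=37; issue SUB r1<-Add1  regs: r0:37,r1:Add1,r2:Add3,r3:42
  c12: CDB Add2=-12; issue MUL r3<-Mul1  regs: r0:37,r1:Add1,r2:Add3,r3:Mul1
  c13: issue MUL r3<-Mul2  regs: r0:37,r1:Add1,r2:Add3,r3:Mul2
  c14: CDB Add1=31  regs: r0:37,r1:31,r2:Add3,r3:Mul2
  c15: CDB Add3=-6  regs: r0:37,r1:31,r2:-6,r3:Mul2
  c16: -  regs: r0:37,r1:31,r2:-6,r3:Mul2

STATUS = VALUE -6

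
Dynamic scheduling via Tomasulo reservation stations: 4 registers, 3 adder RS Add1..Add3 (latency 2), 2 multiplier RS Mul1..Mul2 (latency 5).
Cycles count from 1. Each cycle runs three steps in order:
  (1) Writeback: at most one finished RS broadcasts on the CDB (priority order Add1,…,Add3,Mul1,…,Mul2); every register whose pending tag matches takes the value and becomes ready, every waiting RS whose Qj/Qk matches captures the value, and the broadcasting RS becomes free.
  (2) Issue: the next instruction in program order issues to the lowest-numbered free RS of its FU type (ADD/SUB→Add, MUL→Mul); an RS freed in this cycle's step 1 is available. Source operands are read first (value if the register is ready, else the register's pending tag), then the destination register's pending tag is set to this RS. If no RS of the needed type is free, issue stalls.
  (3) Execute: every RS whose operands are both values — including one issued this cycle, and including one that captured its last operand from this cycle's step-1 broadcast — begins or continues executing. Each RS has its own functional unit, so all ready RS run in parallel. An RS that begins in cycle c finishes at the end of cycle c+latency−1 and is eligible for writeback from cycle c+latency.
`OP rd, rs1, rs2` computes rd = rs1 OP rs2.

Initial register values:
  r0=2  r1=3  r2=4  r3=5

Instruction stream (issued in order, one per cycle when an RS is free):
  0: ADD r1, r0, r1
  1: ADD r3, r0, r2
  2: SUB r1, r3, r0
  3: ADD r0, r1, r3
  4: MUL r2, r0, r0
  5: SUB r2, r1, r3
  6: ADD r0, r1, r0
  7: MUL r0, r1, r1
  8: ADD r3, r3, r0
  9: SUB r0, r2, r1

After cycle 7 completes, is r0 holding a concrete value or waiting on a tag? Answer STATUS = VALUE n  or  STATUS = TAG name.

STATUS = TAG Add3

  c1: issue ADD r1<-Add1  regs: r0:2,r1:Add1,r2:4,r3:5
  c2: issue ADD r3<-Add2  regs: r0:2,r1:Add1,r2:4,r3:Add2
  c3: CDB Add1=5; issue SUB r1<-Add1  regs: r0:2,r1:Add1,r2:4,r3:Add2
  c4: CDB Add2=6; issue ADD r0<-Add2  regs: r0:Add2,r1:Add1,r2:4,r3:6
  c5: issue MUL r2<-Mul1  regs: r0:Add2,r1:Add1,r2:Mul1,r3:6
  c6: CDB Add1=4; issue SUB r2<-Add1  regs: r0:Add2,r1:4,r2:Add1,r3:6
  c7: issue ADD r0<-Add3  regs: r0:Add3,r1:4,r2:Add1,r3:6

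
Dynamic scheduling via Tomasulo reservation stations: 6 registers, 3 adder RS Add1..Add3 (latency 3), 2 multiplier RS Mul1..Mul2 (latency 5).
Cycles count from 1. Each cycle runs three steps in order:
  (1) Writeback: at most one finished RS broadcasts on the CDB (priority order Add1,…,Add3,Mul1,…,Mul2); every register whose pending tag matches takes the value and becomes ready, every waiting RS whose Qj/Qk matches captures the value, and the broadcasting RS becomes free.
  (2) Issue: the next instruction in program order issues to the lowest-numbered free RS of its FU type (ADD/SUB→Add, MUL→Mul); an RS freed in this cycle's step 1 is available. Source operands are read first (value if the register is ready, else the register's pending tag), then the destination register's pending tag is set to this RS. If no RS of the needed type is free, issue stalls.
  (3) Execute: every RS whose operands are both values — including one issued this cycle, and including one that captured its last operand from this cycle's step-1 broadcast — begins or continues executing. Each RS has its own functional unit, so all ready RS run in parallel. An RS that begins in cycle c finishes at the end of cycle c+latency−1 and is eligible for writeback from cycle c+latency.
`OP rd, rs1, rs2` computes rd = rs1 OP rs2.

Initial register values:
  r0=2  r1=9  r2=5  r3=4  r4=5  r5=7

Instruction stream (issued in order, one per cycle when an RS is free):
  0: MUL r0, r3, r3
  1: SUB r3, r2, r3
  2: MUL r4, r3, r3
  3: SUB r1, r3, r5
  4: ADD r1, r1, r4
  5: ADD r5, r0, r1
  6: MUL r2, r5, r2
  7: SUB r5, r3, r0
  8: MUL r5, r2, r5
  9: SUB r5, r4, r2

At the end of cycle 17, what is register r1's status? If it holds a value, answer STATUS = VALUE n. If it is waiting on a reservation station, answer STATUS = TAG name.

  c1: issue MUL r0<-Mul1  regs: r0:Mul1,r1:9,r2:5,r3:4,r4:5,r5:7
  c2: issue SUB r3<-Add1  regs: r0:Mul1,r1:9,r2:5,r3:Add1,r4:5,r5:7
  c3: issue MUL r4<-Mul2  regs: r0:Mul1,r1:9,r2:5,r3:Add1,r4:Mul2,r5:7
  c4: issue SUB r1<-Add2  regs: r0:Mul1,r1:Add2,r2:5,r3:Add1,r4:Mul2,r5:7
  c5: CDB Add1=1; issue ADD r1<-Add1  regs: r0:Mul1,r1:Add1,r2:5,r3:1,r4:Mul2,r5:7
  c6: CDB Mul1=16; issue ADD r5<-Add3  regs: r0:16,r1:Add1,r2:5,r3:1,r4:Mul2,r5:Add3
  c7: issue MUL r2<-Mul1  regs: r0:16,r1:Add1,r2:Mul1,r3:1,r4:Mul2,r5:Add3
  c8: CDB Add2=-6; issue SUB r5<-Add2  regs: r0:16,r1:Add1,r2:Mul1,r3:1,r4:Mul2,r5:Add2
  c9: stall  regs: r0:16,r1:Add1,r2:Mul1,r3:1,r4:Mul2,r5:Add2
  c10: CDB Mul2=1; issue MUL r5<-Mul2  regs: r0:16,r1:Add1,r2:Mul1,r3:1,r4:1,r5:Mul2
  c11: CDB Add2=-15; issue SUB r5<-Add2  regs: r0:16,r1:Add1,r2:Mul1,r3:1,r4:1,r5:Add2
  c12: -  regs: r0:16,r1:Add1,r2:Mul1,r3:1,r4:1,r5:Add2
  c13: CDB Add1=-5  regs: r0:16,r1:-5,r2:Mul1,r3:1,r4:1,r5:Add2
  c14: -  regs: r0:16,r1:-5,r2:Mul1,r3:1,r4:1,r5:Add2
  c15: -  regs: r0:16,r1:-5,r2:Mul1,r3:1,r4:1,r5:Add2
  c16: CDB Add3=11  regs: r0:16,r1:-5,r2:Mul1,r3:1,r4:1,r5:Add2
  c17: -  regs: r0:16,r1:-5,r2:Mul1,r3:1,r4:1,r5:Add2

STATUS = VALUE -5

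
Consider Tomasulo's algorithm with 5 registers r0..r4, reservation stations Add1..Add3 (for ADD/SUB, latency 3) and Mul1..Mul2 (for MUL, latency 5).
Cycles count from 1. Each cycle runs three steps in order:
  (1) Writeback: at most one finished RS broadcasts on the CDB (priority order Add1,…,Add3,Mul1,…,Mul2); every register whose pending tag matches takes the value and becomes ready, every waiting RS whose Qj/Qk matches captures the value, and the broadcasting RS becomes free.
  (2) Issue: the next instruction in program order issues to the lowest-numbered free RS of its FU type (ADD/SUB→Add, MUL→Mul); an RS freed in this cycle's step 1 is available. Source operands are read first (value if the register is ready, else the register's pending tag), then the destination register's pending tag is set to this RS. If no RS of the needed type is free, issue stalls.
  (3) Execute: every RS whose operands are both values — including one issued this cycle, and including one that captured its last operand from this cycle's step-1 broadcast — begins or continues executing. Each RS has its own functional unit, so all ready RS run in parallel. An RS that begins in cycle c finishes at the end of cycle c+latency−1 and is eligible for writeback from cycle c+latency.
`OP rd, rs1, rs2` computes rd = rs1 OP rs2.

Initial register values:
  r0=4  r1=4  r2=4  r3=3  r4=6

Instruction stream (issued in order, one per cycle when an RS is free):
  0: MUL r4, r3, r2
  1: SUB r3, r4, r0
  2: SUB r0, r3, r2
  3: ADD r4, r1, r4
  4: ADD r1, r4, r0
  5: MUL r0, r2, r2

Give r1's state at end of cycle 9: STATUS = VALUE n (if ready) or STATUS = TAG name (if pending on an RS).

cycle 1: issue MUL r4<-Mul1 // r0:4,r1:4,r2:4,r3:3,r4:Mul1
cycle 2: issue SUB r3<-Add1 // r0:4,r1:4,r2:4,r3:Add1,r4:Mul1
cycle 3: issue SUB r0<-Add2 // r0:Add2,r1:4,r2:4,r3:Add1,r4:Mul1
cycle 4: issue ADD r4<-Add3 // r0:Add2,r1:4,r2:4,r3:Add1,r4:Add3
cycle 5: stall // r0:Add2,r1:4,r2:4,r3:Add1,r4:Add3
cycle 6: CDB Mul1=12; stall // r0:Add2,r1:4,r2:4,r3:Add1,r4:Add3
cycle 7: stall // r0:Add2,r1:4,r2:4,r3:Add1,r4:Add3
cycle 8: stall // r0:Add2,r1:4,r2:4,r3:Add1,r4:Add3
cycle 9: CDB Add1=8; issue ADD r1<-Add1 // r0:Add2,r1:Add1,r2:4,r3:8,r4:Add3

STATUS = TAG Add1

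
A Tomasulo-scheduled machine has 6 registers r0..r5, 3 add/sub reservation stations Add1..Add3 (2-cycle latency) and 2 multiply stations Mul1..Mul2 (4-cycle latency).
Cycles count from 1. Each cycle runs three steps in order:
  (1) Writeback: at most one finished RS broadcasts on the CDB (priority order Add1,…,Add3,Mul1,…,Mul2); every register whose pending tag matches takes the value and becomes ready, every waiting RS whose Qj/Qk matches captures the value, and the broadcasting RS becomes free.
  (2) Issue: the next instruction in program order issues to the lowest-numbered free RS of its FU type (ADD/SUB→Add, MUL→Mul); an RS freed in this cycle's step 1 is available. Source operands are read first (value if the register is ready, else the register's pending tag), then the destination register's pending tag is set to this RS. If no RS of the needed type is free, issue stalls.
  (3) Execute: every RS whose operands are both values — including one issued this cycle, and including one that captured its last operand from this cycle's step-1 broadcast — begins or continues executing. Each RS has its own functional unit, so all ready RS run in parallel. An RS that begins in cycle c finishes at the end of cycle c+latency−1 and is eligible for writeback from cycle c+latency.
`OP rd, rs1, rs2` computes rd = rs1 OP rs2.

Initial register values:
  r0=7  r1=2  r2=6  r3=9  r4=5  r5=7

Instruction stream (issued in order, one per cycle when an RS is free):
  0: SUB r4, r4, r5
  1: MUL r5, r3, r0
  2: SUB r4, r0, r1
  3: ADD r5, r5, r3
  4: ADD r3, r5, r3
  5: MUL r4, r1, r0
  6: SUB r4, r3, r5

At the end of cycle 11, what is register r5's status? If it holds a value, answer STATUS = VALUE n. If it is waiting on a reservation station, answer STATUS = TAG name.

STATUS = VALUE 72

cycle 1: issue SUB r4<-Add1 // r0:7,r1:2,r2:6,r3:9,r4:Add1,r5:7
cycle 2: issue MUL r5<-Mul1 // r0:7,r1:2,r2:6,r3:9,r4:Add1,r5:Mul1
cycle 3: CDB Add1=-2; issue SUB r4<-Add1 // r0:7,r1:2,r2:6,r3:9,r4:Add1,r5:Mul1
cycle 4: issue ADD r5<-Add2 // r0:7,r1:2,r2:6,r3:9,r4:Add1,r5:Add2
cycle 5: CDB Add1=5; issue ADD r3<-Add1 // r0:7,r1:2,r2:6,r3:Add1,r4:5,r5:Add2
cycle 6: CDB Mul1=63; issue MUL r4<-Mul1 // r0:7,r1:2,r2:6,r3:Add1,r4:Mul1,r5:Add2
cycle 7: issue SUB r4<-Add3 // r0:7,r1:2,r2:6,r3:Add1,r4:Add3,r5:Add2
cycle 8: CDB Add2=72 // r0:7,r1:2,r2:6,r3:Add1,r4:Add3,r5:72
cycle 9: - // r0:7,r1:2,r2:6,r3:Add1,r4:Add3,r5:72
cycle 10: CDB Add1=81 // r0:7,r1:2,r2:6,r3:81,r4:Add3,r5:72
cycle 11: CDB Mul1=14 // r0:7,r1:2,r2:6,r3:81,r4:Add3,r5:72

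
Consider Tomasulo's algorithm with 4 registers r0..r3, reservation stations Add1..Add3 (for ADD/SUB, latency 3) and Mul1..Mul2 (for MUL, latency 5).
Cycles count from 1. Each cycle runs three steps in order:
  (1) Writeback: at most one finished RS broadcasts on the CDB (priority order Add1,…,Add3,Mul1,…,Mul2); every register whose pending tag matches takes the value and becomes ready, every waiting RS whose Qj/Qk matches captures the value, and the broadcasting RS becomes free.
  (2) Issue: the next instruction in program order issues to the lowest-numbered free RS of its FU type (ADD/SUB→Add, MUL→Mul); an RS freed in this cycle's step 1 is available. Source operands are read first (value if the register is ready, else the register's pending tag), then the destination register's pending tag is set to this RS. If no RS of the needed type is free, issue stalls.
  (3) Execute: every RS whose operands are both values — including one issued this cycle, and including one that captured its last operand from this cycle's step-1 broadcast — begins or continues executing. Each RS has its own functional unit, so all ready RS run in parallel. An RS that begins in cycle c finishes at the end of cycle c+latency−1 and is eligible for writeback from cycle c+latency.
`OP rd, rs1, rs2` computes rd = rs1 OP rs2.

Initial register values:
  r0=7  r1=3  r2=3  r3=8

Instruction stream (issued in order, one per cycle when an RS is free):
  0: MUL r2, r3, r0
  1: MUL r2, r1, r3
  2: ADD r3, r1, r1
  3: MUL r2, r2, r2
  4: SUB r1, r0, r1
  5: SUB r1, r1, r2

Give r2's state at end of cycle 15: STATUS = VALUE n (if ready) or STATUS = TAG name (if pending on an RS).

c1: issue MUL r2<-Mul1 | r0:7,r1:3,r2:Mul1,r3:8
c2: issue MUL r2<-Mul2 | r0:7,r1:3,r2:Mul2,r3:8
c3: issue ADD r3<-Add1 | r0:7,r1:3,r2:Mul2,r3:Add1
c4: stall | r0:7,r1:3,r2:Mul2,r3:Add1
c5: stall | r0:7,r1:3,r2:Mul2,r3:Add1
c6: CDB Add1=6; stall | r0:7,r1:3,r2:Mul2,r3:6
c7: CDB Mul1=56; issue MUL r2<-Mul1 | r0:7,r1:3,r2:Mul1,r3:6
c8: CDB Mul2=24; issue SUB r1<-Add1 | r0:7,r1:Add1,r2:Mul1,r3:6
c9: issue SUB r1<-Add2 | r0:7,r1:Add2,r2:Mul1,r3:6
c10: - | r0:7,r1:Add2,r2:Mul1,r3:6
c11: CDB Add1=4 | r0:7,r1:Add2,r2:Mul1,r3:6
c12: - | r0:7,r1:Add2,r2:Mul1,r3:6
c13: CDB Mul1=576 | r0:7,r1:Add2,r2:576,r3:6
c14: - | r0:7,r1:Add2,r2:576,r3:6
c15: - | r0:7,r1:Add2,r2:576,r3:6

STATUS = VALUE 576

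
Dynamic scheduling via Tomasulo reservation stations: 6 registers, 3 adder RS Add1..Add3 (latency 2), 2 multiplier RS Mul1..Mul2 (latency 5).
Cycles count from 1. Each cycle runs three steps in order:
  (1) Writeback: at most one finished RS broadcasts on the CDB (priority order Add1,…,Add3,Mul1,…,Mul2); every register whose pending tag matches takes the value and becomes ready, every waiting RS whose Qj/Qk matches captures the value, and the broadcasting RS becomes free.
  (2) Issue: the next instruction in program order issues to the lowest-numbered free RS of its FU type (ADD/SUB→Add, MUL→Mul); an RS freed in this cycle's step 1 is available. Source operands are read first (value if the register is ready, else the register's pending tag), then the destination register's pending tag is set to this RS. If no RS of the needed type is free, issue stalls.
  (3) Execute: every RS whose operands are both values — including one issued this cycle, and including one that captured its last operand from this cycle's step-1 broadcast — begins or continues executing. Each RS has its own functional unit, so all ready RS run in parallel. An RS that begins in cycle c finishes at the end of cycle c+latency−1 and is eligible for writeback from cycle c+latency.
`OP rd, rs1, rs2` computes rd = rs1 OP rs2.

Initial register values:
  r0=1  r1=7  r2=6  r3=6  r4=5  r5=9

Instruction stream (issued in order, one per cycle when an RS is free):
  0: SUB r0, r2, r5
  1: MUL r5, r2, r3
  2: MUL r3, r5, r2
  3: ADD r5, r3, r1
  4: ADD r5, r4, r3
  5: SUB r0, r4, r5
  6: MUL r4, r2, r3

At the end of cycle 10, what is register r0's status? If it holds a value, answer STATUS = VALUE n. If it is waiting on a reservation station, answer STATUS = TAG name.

  c1: issue SUB r0<-Add1  regs: r0:Add1,r1:7,r2:6,r3:6,r4:5,r5:9
  c2: issue MUL r5<-Mul1  regs: r0:Add1,r1:7,r2:6,r3:6,r4:5,r5:Mul1
  c3: CDB Add1=-3; issue MUL r3<-Mul2  regs: r0:-3,r1:7,r2:6,r3:Mul2,r4:5,r5:Mul1
  c4: issue ADD r5<-Add1  regs: r0:-3,r1:7,r2:6,r3:Mul2,r4:5,r5:Add1
  c5: issue ADD r5<-Add2  regs: r0:-3,r1:7,r2:6,r3:Mul2,r4:5,r5:Add2
  c6: issue SUB r0<-Add3  regs: r0:Add3,r1:7,r2:6,r3:Mul2,r4:5,r5:Add2
  c7: CDB Mul1=36; issue MUL r4<-Mul1  regs: r0:Add3,r1:7,r2:6,r3:Mul2,r4:Mul1,r5:Add2
  c8: -  regs: r0:Add3,r1:7,r2:6,r3:Mul2,r4:Mul1,r5:Add2
  c9: -  regs: r0:Add3,r1:7,r2:6,r3:Mul2,r4:Mul1,r5:Add2
  c10: -  regs: r0:Add3,r1:7,r2:6,r3:Mul2,r4:Mul1,r5:Add2

STATUS = TAG Add3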